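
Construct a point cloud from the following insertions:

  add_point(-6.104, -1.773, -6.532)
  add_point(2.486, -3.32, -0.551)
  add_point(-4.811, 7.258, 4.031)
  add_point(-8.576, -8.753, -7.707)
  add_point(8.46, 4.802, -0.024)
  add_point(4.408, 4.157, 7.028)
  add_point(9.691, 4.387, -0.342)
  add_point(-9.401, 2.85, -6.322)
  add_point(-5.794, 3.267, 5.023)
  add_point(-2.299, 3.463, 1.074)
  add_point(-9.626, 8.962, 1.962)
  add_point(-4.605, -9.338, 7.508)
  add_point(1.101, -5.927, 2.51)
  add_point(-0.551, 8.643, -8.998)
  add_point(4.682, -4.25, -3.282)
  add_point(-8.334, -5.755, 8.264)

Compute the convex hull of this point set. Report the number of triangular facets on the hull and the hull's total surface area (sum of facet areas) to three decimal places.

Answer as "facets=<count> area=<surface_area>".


facets=20 area=1069.963

Hull vertices (12/16): indices [2, 3, 4, 5, 6, 7, 10, 11, 12, 13, 14, 15].

Area of each hull facet:
  f1: (p7, p13, p10) → 55.8922
  f2: (p7, p3, p10) → 43.9651
  f3: (p7, p3, p13) → 57.3946
  f4: (p12, p5, p6) → 51.8741
  f5: (p12, p5, p11) → 45.4448
  f6: (p14, p13, p6) → 70.4337
  f7: (p14, p3, p13) → 108.9196
  f8: (p14, p12, p6) → 35.6761
  f9: (p14, p3, p11) → 99.5283
  f10: (p14, p12, p11) → 9.5649
  f11: (p4, p5, p6) → 4.2007
  f12: (p4, p13, p10) → 94.2287
  f13: (p4, p13, p6) → 7.3992
  f14: (p15, p5, p11) → 41.8116
  f15: (p15, p3, p10) → 127.3826
  f16: (p15, p3, p11) → 41.0310
  f17: (p2, p4, p10) → 24.8371
  f18: (p2, p4, p5) → 40.9059
  f19: (p2, p15, p10) → 38.3031
  f20: (p2, p15, p5) → 71.1697
Σ area = 1069.963

Euler characteristic 12−30+20 = 2 ✓


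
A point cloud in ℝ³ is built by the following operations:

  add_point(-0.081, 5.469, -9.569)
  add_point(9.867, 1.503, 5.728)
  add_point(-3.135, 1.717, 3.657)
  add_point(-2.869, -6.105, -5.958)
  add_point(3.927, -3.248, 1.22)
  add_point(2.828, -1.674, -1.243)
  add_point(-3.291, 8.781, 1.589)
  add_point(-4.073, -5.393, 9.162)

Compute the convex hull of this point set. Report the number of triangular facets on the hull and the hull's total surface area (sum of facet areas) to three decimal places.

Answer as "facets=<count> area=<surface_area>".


Points on the hull: [0, 1, 3, 4, 6, 7] (6 of 8).

Area of each hull facet:
  f1: (p6, p1, p7) → 109.0131
  f2: (p3, p6, p7) → 110.2125
  f3: (p0, p6, p1) → 93.6094
  f4: (p0, p3, p1) → 110.2025
  f5: (p0, p3, p6) → 74.9041
  f6: (p4, p1, p7) → 49.5333
  f7: (p4, p3, p7) → 59.0098
  f8: (p4, p3, p1) → 14.3968
Σ area = 620.882

Check V−E+F: 6 − 12 + 8 = 2.

facets=8 area=620.882


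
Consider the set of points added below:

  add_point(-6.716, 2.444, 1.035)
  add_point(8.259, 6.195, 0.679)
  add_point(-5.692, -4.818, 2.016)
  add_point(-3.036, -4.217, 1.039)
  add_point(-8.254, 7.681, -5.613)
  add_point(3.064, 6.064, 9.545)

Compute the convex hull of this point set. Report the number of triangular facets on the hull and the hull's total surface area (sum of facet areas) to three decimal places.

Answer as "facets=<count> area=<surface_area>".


facets=8 area=433.467

6 of the 6 inputs are extreme points: [0, 1, 2, 3, 4, 5].

Facet areas (half cross-product norm):
  f1: (p5, p1, p4) → 89.8942
  f2: (p0, p2, p4) → 21.9253
  f3: (p0, p5, p4) → 51.5549
  f4: (p0, p5, p2) → 49.6386
  f5: (p3, p1, p4) → 106.9666
  f6: (p3, p2, p4) → 21.1134
  f7: (p3, p5, p1) → 72.3500
  f8: (p3, p5, p2) → 20.0236
Σ area = 433.467

Euler: V−E+F = 6−12+8 = 2.


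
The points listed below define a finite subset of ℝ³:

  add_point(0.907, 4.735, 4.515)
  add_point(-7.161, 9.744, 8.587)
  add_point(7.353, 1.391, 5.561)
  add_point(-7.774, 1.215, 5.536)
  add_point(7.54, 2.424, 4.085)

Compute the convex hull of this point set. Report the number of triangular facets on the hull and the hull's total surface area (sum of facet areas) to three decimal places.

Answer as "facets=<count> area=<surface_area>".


facets=6 area=173.253

Points on the hull: [0, 1, 2, 3, 4] (5 of 5).

Area of each hull facet:
  f1: (p0, p4, p3) → 21.8441
  f2: (p0, p1, p3) → 39.6243
  f3: (p0, p1, p4) → 14.3123
  f4: (p2, p4, p3) → 13.6194
  f5: (p2, p1, p3) → 68.4591
  f6: (p2, p1, p4) → 15.3942
Σ area = 173.253

Euler characteristic 5−9+6 = 2 ✓


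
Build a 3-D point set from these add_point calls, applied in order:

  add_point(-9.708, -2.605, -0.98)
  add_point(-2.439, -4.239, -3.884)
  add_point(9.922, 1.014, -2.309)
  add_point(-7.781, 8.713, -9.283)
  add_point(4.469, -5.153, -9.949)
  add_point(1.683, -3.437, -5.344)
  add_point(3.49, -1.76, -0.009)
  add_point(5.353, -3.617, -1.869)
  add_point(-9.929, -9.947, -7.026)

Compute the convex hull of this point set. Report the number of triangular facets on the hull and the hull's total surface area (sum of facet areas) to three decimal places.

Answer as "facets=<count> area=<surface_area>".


facets=10 area=649.933

Points on the hull: [0, 2, 3, 4, 6, 7, 8] (7 of 9).

Area of each hull facet:
  f1: (p4, p3, p8) → 131.6755
  f2: (p4, p3, p2) → 103.2832
  f3: (p0, p3, p8) → 65.3052
  f4: (p7, p4, p8) → 63.8943
  f5: (p7, p4, p2) → 26.6997
  f6: (p6, p3, p2) → 65.2936
  f7: (p6, p0, p3) → 92.9722
  f8: (p6, p7, p2) → 10.4967
  f9: (p6, p0, p8) → 62.6309
  f10: (p6, p7, p8) → 27.6813
Σ area = 649.933

Euler characteristic 7−15+10 = 2 ✓


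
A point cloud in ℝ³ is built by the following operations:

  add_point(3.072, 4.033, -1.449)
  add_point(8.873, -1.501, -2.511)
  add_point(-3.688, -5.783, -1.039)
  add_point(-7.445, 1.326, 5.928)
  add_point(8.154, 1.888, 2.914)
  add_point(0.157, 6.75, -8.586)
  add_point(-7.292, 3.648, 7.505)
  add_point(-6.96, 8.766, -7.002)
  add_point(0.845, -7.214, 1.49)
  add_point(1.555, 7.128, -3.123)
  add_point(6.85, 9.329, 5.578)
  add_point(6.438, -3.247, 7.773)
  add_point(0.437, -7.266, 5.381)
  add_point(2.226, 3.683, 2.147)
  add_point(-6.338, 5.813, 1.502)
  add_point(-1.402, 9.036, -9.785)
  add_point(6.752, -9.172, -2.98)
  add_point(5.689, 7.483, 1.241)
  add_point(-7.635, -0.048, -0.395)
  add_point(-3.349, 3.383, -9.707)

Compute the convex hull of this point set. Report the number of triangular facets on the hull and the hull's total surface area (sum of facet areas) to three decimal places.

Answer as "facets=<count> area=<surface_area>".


facets=24 area=997.037

14 of the 20 inputs are extreme points: [1, 2, 3, 4, 6, 7, 10, 11, 12, 15, 16, 17, 18, 19].

Area of each hull facet:
  f1: (p17, p10, p1) → 20.1390
  f2: (p17, p15, p1) → 67.5684
  f3: (p17, p15, p10) → 17.8741
  f4: (p2, p19, p18) → 37.7552
  f5: (p7, p15, p10) → 54.2341
  f6: (p7, p19, p15) → 17.5079
  f7: (p7, p19, p18) → 36.3047
  f8: (p4, p10, p1) → 15.8873
  f9: (p4, p11, p1) → 22.8521
  f10: (p4, p11, p10) → 26.7655
  f11: (p16, p11, p1) → 42.1439
  f12: (p16, p11, p12) → 40.1888
  f13: (p16, p2, p12) → 39.4934
  f14: (p16, p2, p19) → 70.1313
  f15: (p16, p15, p1) → 59.2390
  f16: (p16, p19, p15) → 45.3185
  f17: (p6, p11, p12) → 51.4967
  f18: (p6, p11, p10) → 89.2424
  f19: (p6, p7, p18) → 47.1790
  f20: (p6, p7, p10) → 114.0841
  f21: (p3, p2, p12) → 40.2837
  f22: (p3, p6, p12) → 13.1547
  f23: (p3, p2, p18) → 21.9258
  f24: (p3, p6, p18) → 6.2676
Σ area = 997.037

Euler: V−E+F = 14−36+24 = 2.


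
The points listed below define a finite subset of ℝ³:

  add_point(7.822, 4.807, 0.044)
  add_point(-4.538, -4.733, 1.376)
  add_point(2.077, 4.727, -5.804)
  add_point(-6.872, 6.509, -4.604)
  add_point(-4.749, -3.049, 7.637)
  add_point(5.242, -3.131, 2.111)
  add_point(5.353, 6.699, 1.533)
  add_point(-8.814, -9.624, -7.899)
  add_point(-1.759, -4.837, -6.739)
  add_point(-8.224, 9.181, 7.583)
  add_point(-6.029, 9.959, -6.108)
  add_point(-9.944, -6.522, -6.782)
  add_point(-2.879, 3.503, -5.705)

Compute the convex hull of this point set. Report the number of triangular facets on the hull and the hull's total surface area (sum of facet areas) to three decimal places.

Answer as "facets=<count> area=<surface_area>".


Hull vertices (10/13): indices [0, 2, 4, 5, 6, 7, 8, 9, 10, 11].

Triangle areas on the boundary:
  f1: (p9, p10, p11) → 117.5610
  f2: (p9, p4, p11) → 99.1993
  f3: (p2, p10, p0) → 31.4846
  f4: (p6, p9, p4) → 87.6778
  f5: (p6, p5, p0) → 14.5630
  f6: (p6, p5, p4) → 56.1912
  f7: (p6, p10, p0) → 21.4323
  f8: (p6, p9, p10) → 88.8044
  f9: (p7, p10, p11) → 17.6020
  f10: (p7, p2, p10) → 87.2617
  f11: (p7, p4, p11) → 25.2904
  f12: (p7, p5, p4) → 96.3843
  f13: (p8, p2, p0) → 39.9883
  f14: (p8, p5, p0) → 48.6142
  f15: (p8, p7, p2) → 24.8008
  f16: (p8, p7, p5) → 35.5053
Σ area = 892.361

Check V−E+F: 10 − 24 + 16 = 2.

facets=16 area=892.361


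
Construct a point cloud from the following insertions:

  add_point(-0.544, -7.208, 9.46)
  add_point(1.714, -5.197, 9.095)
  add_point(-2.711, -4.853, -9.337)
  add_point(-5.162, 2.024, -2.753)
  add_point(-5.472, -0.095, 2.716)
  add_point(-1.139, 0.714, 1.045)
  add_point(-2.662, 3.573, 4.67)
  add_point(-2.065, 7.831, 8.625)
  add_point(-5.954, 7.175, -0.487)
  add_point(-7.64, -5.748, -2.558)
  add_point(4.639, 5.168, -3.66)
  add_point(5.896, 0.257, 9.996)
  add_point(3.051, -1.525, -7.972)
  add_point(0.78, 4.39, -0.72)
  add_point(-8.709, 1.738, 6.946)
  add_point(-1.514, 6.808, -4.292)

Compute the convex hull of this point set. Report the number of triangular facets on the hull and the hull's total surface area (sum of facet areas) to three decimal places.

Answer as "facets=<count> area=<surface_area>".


facets=18 area=835.933

Hull vertices (11/16): indices [0, 1, 2, 7, 8, 9, 10, 11, 12, 14, 15].

Triangle areas on the boundary:
  f1: (p7, p0, p14) → 56.6813
  f2: (p7, p0, p11) → 54.6204
  f3: (p9, p0, p14) → 70.5121
  f4: (p9, p2, p0) → 54.0977
  f5: (p1, p0, p11) → 3.2554
  f6: (p10, p7, p11) → 73.6078
  f7: (p10, p7, p15) → 41.4666
  f8: (p8, p7, p14) → 39.5360
  f9: (p8, p7, p15) → 27.7158
  f10: (p8, p9, p14) → 56.0097
  f11: (p8, p15, p2) → 36.2653
  f12: (p8, p9, p2) → 55.5392
  f13: (p12, p15, p2) → 34.4550
  f14: (p12, p10, p15) → 25.9647
  f15: (p12, p10, p11) → 57.4472
  f16: (p12, p1, p11) → 60.4651
  f17: (p12, p2, p0) → 62.9611
  f18: (p12, p1, p0) → 25.3324
Σ area = 835.933

Euler: V−E+F = 11−27+18 = 2.


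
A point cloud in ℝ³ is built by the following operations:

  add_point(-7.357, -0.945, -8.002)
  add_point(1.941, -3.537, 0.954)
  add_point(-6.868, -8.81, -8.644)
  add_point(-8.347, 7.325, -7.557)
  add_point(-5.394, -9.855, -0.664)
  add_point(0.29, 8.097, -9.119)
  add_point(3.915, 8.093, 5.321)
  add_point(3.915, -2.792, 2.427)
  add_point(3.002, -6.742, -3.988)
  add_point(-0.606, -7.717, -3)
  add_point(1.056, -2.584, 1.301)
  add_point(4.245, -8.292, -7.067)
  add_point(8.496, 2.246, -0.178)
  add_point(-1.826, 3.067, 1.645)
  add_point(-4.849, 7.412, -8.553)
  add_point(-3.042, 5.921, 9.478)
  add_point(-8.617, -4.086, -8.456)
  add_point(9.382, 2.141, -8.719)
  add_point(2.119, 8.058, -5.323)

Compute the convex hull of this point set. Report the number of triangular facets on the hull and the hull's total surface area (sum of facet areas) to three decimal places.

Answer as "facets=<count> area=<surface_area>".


Points on the hull: [2, 3, 4, 5, 6, 7, 11, 12, 14, 15, 16, 17, 18] (13 of 19).

Triangle areas on the boundary:
  f1: (p4, p15, p16) → 96.5329
  f2: (p2, p5, p16) → 31.8092
  f3: (p2, p5, p17) → 98.2611
  f4: (p2, p4, p16) → 20.4018
  f5: (p3, p15, p16) → 102.4560
  f6: (p6, p3, p5) → 65.4432
  f7: (p6, p3, p15) → 72.7720
  f8: (p14, p5, p16) → 28.4483
  f9: (p14, p3, p16) → 20.8206
  f10: (p14, p3, p5) → 1.8742
  f11: (p18, p5, p17) → 20.9924
  f12: (p18, p6, p17) → 52.5039
  f13: (p18, p6, p5) → 6.3314
  f14: (p7, p4, p15) → 79.1847
  f15: (p7, p6, p15) → 46.8928
  f16: (p11, p7, p4) → 57.8000
  f17: (p11, p2, p17) → 58.8054
  f18: (p11, p2, p4) → 43.7155
  f19: (p12, p6, p17) → 30.1331
  f20: (p12, p7, p6) → 33.5620
  f21: (p12, p11, p17) → 49.6630
  f22: (p12, p11, p7) → 40.0079
Σ area = 1058.412

Euler characteristic 13−33+22 = 2 ✓

facets=22 area=1058.412


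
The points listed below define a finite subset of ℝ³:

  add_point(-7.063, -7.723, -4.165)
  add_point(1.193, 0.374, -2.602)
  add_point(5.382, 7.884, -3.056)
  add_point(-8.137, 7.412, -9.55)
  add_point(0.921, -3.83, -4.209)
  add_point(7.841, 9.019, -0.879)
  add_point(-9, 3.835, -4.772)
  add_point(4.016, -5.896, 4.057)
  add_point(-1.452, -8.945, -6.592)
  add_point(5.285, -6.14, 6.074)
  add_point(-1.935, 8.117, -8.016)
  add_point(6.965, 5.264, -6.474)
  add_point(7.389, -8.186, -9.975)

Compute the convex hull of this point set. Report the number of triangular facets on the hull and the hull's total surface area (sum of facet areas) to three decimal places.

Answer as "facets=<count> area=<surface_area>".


facets=14 area=897.904

Hull vertices (9/13): indices [0, 3, 5, 6, 8, 9, 10, 11, 12].

Facet areas (half cross-product norm):
  f1: (p9, p5, p6) → 144.7077
  f2: (p9, p12, p5) → 130.7550
  f3: (p0, p9, p6) → 94.3909
  f4: (p3, p5, p6) → 53.9304
  f5: (p3, p0, p6) → 28.2664
  f6: (p8, p9, p12) → 68.7673
  f7: (p8, p0, p9) → 45.5302
  f8: (p8, p3, p12) → 83.0704
  f9: (p8, p3, p0) → 49.8597
  f10: (p11, p12, p5) → 31.8813
  f11: (p10, p3, p12) → 56.6877
  f12: (p10, p11, p12) → 63.2404
  f13: (p10, p3, p5) → 14.7611
  f14: (p10, p11, p5) → 32.0555
Σ area = 897.904

Euler characteristic 9−21+14 = 2 ✓


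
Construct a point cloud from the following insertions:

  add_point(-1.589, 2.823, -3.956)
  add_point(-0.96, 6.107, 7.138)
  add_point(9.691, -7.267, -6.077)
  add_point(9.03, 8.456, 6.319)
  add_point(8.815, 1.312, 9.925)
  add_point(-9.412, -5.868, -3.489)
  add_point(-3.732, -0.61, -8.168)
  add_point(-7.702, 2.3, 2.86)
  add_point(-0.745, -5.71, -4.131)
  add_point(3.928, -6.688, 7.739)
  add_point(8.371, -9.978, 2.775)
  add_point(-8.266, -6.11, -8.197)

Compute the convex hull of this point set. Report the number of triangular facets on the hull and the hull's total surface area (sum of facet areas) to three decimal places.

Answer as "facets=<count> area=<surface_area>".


facets=18 area=1002.399

11 of the 12 inputs are extreme points: [0, 1, 2, 3, 4, 5, 6, 7, 9, 10, 11].

Facet areas (half cross-product norm):
  f1: (p6, p3, p2) → 145.0590
  f2: (p9, p10, p5) → 64.7729
  f3: (p11, p6, p2) → 52.5294
  f4: (p11, p10, p5) → 46.6329
  f5: (p11, p10, p2) → 84.7133
  f6: (p0, p6, p3) → 17.6321
  f7: (p1, p0, p3) → 59.5936
  f8: (p4, p9, p10) → 34.9159
  f9: (p4, p3, p2) → 72.7401
  f10: (p4, p10, p2) → 60.4241
  f11: (p4, p1, p3) → 39.7290
  f12: (p4, p1, p9) → 53.5344
  f13: (p7, p1, p0) → 39.9483
  f14: (p7, p0, p6) → 25.8776
  f15: (p7, p9, p5) → 80.4092
  f16: (p7, p1, p9) → 60.2792
  f17: (p7, p11, p5) → 20.5756
  f18: (p7, p11, p6) → 43.0329
Σ area = 1002.399

Euler characteristic 11−27+18 = 2 ✓


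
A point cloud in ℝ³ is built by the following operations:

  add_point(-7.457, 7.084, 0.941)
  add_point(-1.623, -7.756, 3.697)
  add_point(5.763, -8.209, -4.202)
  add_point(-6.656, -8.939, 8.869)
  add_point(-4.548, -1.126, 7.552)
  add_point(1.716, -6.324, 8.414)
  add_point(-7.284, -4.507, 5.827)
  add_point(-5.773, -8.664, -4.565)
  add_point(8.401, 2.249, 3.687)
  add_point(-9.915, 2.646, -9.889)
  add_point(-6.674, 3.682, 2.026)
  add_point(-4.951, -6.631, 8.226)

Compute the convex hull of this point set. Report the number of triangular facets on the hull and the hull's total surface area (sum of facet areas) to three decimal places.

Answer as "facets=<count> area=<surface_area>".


Extreme-point indices: [0, 2, 3, 4, 5, 6, 7, 8, 9] — 9 of 12 on the boundary.

Area of each hull facet:
  f1: (p0, p8, p9) → 97.6681
  f2: (p2, p8, p9) → 132.2514
  f3: (p6, p3, p9) → 24.2317
  f4: (p6, p0, p9) → 75.2179
  f5: (p6, p0, p3) → 7.6481
  f6: (p4, p0, p8) → 75.7537
  f7: (p4, p0, p3) → 29.9428
  f8: (p7, p3, p9) → 81.2524
  f9: (p7, p2, p9) → 72.7163
  f10: (p7, p2, p3) → 77.7220
  f11: (p5, p2, p8) → 71.0524
  f12: (p5, p2, p3) → 56.1494
  f13: (p5, p4, p8) → 48.3988
  f14: (p5, p4, p3) → 30.3691
Σ area = 880.374

Euler characteristic 9−21+14 = 2 ✓

facets=14 area=880.374


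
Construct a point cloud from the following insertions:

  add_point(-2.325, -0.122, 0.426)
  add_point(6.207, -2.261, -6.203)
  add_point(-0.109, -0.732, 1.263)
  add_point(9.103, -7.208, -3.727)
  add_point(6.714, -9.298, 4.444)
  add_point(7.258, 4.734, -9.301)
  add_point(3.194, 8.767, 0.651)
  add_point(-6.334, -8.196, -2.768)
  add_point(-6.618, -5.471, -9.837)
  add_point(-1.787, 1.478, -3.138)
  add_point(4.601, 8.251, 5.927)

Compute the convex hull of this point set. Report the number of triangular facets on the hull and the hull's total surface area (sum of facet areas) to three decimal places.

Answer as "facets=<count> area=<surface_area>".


facets=14 area=792.677

9 of the 11 inputs are extreme points: [0, 3, 4, 5, 6, 7, 8, 9, 10].

Facet areas (half cross-product norm):
  f1: (p5, p3, p8) → 104.7477
  f2: (p5, p6, p8) → 98.8053
  f3: (p7, p3, p8) → 58.6940
  f4: (p7, p4, p3) → 63.7741
  f5: (p9, p6, p8) → 13.5413
  f6: (p10, p7, p4) → 131.3408
  f7: (p10, p4, p3) → 77.1294
  f8: (p10, p5, p3) → 103.7578
  f9: (p10, p5, p6) → 22.1740
  f10: (p0, p9, p6) → 18.9384
  f11: (p0, p10, p6) → 28.6167
  f12: (p0, p10, p7) → 14.2474
  f13: (p0, p7, p8) → 36.2426
  f14: (p0, p9, p8) → 20.6678
Σ area = 792.677

Euler characteristic 9−21+14 = 2 ✓


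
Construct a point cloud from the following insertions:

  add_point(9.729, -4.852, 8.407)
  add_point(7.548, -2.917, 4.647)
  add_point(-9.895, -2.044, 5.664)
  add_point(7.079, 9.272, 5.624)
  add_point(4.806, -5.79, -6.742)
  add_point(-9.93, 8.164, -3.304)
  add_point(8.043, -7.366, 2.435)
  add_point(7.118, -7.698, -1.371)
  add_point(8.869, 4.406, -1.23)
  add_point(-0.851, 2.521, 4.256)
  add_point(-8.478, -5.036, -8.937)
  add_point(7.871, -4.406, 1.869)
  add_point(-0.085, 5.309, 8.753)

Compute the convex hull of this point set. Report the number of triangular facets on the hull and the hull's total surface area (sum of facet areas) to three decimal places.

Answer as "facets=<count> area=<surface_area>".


Points on the hull: [0, 2, 3, 4, 5, 6, 7, 8, 10, 12] (10 of 13).

Per-facet area ½‖(b−a)×(c−a)‖:
  f1: (p8, p3, p5) → 80.6845
  f2: (p8, p3, p0) → 56.7137
  f3: (p12, p3, p0) → 59.9388
  f4: (p12, p2, p0) → 88.7382
  f5: (p12, p3, p5) → 68.5150
  f6: (p12, p2, p5) → 82.6162
  f7: (p10, p2, p5) → 88.4795
  f8: (p6, p2, p0) → 63.5521
  f9: (p6, p8, p0) → 41.1160
  f10: (p6, p8, p7) → 23.8396
  f11: (p6, p10, p7) → 27.2019
  f12: (p6, p10, p2) → 135.0745
  f13: (p4, p8, p7) → 36.4867
  f14: (p4, p10, p7) → 35.1756
  f15: (p4, p8, p5) → 115.8012
  f16: (p4, p10, p5) → 96.8950
Σ area = 1100.829

Euler: V−E+F = 10−24+16 = 2.

facets=16 area=1100.829


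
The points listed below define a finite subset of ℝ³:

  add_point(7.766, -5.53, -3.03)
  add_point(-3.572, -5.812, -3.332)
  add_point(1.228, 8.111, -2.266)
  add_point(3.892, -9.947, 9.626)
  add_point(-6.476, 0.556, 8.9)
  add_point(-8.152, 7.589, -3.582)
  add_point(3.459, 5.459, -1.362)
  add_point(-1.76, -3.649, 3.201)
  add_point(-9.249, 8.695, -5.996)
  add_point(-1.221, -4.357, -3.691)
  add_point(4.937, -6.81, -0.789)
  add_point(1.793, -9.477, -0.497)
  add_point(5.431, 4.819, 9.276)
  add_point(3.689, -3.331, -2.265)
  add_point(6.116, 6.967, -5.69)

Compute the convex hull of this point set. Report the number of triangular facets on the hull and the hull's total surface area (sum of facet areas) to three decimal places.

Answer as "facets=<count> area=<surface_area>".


Extreme-point indices: [0, 1, 2, 3, 4, 8, 9, 11, 12, 14] — 10 of 15 on the boundary.

Area of each hull facet:
  f1: (p12, p3, p0) → 96.4589
  f2: (p9, p1, p8) → 21.5961
  f3: (p9, p1, p0) → 8.2743
  f4: (p11, p3, p0) → 38.5777
  f5: (p11, p1, p0) → 26.4104
  f6: (p11, p1, p3) → 30.1858
  f7: (p14, p12, p0) → 91.8222
  f8: (p14, p9, p8) → 94.7795
  f9: (p14, p9, p0) → 56.4128
  f10: (p4, p12, p3) → 84.7355
  f11: (p4, p1, p3) → 94.3388
  f12: (p4, p12, p8) → 108.7927
  f13: (p4, p1, p8) → 104.6289
  f14: (p2, p12, p8) → 55.0776
  f15: (p2, p14, p8) → 27.6136
  f16: (p2, p14, p12) → 37.8821
Σ area = 977.587

Euler characteristic 10−24+16 = 2 ✓

facets=16 area=977.587


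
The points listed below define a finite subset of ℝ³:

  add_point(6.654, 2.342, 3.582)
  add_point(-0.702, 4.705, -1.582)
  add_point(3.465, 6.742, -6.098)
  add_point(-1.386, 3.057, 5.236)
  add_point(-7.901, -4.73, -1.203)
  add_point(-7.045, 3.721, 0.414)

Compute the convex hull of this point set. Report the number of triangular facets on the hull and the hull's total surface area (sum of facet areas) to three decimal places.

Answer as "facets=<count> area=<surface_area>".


facets=6 area=311.308

5 of the 6 inputs are extreme points: [0, 2, 3, 4, 5].

Triangle areas on the boundary:
  f1: (p2, p0, p4) → 88.4513
  f2: (p3, p0, p4) → 46.1115
  f3: (p3, p2, p0) → 45.2848
  f4: (p5, p2, p4) → 53.7025
  f5: (p5, p3, p4) → 32.0794
  f6: (p5, p3, p2) → 45.6785
Σ area = 311.308

Euler: V−E+F = 5−9+6 = 2.


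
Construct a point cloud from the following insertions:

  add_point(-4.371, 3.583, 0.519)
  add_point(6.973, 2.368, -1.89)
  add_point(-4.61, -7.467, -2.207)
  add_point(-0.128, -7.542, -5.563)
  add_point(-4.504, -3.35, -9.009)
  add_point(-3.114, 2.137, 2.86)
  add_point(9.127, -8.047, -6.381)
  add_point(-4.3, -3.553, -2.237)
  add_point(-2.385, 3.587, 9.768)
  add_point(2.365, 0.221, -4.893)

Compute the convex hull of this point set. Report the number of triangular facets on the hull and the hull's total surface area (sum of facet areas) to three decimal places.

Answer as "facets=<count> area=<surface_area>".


Extreme-point indices: [0, 1, 2, 3, 4, 6, 8, 9] — 8 of 10 on the boundary.

Per-facet area ½‖(b−a)×(c−a)‖:
  f1: (p8, p6, p2) → 117.4627
  f2: (p1, p8, p6) → 75.3712
  f3: (p3, p6, p2) → 13.7435
  f4: (p3, p4, p2) → 19.0651
  f5: (p3, p4, p6) → 25.6106
  f6: (p0, p8, p2) → 52.2846
  f7: (p0, p4, p2) → 43.2032
  f8: (p0, p1, p8) → 55.1527
  f9: (p9, p0, p4) → 40.2029
  f10: (p9, p0, p1) → 27.1091
  f11: (p9, p4, p6) → 46.9682
  f12: (p9, p1, p6) → 31.5214
Σ area = 547.695

Euler: V−E+F = 8−18+12 = 2.

facets=12 area=547.695


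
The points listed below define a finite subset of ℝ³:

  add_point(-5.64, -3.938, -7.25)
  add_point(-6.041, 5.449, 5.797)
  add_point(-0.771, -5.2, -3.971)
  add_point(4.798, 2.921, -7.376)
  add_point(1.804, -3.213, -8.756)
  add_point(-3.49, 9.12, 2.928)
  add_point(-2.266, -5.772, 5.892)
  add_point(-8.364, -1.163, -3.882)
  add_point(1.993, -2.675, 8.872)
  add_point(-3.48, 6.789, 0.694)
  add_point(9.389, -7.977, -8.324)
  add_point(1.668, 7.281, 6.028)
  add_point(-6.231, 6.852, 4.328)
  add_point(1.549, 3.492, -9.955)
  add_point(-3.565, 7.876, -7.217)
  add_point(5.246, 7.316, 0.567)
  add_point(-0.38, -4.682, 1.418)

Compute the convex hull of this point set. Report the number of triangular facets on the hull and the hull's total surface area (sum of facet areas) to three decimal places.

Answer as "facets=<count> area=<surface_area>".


14 of the 17 inputs are extreme points: [0, 1, 3, 4, 5, 6, 7, 8, 10, 11, 12, 13, 14, 15].

Triangle areas on the boundary:
  f1: (p6, p8, p10) → 56.0131
  f2: (p0, p14, p7) → 27.6832
  f3: (p0, p6, p7) → 31.8671
  f4: (p0, p6, p10) → 104.4987
  f5: (p1, p6, p8) → 34.6177
  f6: (p1, p11, p5) → 16.6661
  f7: (p1, p11, p8) → 40.3616
  f8: (p1, p6, p7) → 62.9588
  f9: (p15, p14, p5) → 45.3962
  f10: (p15, p11, p5) → 20.5287
  f11: (p15, p3, p10) → 46.8458
  f12: (p15, p8, p10) → 117.1782
  f13: (p15, p11, p8) → 33.0070
  f14: (p4, p0, p10) → 22.0187
  f15: (p12, p14, p5) → 18.7229
  f16: (p12, p1, p5) → 3.1058
  f17: (p12, p14, p7) → 56.3925
  f18: (p12, p1, p7) → 11.8892
  f19: (p13, p15, p14) → 40.7365
  f20: (p13, p15, p3) → 16.3617
  f21: (p13, p0, p14) → 38.4166
  f22: (p13, p4, p0) → 25.8917
  f23: (p13, p3, p10) → 23.0120
  f24: (p13, p4, p10) → 25.2638
Σ area = 919.434

Euler characteristic 14−36+24 = 2 ✓

facets=24 area=919.434


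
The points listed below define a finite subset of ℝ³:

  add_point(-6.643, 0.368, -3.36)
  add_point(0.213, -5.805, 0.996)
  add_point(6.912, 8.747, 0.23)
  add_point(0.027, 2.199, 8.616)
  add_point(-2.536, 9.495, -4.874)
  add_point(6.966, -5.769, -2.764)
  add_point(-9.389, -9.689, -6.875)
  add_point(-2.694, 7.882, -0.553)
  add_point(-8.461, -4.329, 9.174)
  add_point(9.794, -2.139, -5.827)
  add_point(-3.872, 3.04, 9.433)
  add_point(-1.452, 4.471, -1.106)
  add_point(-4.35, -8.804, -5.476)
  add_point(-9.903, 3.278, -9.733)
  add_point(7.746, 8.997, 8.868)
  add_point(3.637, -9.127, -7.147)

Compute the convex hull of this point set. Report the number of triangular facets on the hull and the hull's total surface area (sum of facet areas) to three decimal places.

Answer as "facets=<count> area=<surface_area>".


11 of the 16 inputs are extreme points: [2, 4, 5, 6, 7, 8, 9, 10, 13, 14, 15].

Facet areas (half cross-product norm):
  f1: (p15, p9, p13) → 87.2205
  f2: (p15, p6, p13) → 86.6425
  f3: (p8, p6, p13) → 111.9925
  f4: (p8, p10, p13) → 85.8797
  f5: (p8, p15, p6) → 110.3645
  f6: (p4, p9, p13) → 91.3819
  f7: (p4, p2, p9) → 68.7850
  f8: (p14, p2, p9) → 48.8686
  f9: (p14, p8, p10) → 29.4112
  f10: (p14, p4, p2) → 38.8992
  f11: (p7, p14, p10) → 68.8313
  f12: (p7, p14, p4) → 26.6916
  f13: (p7, p10, p13) → 63.0521
  f14: (p7, p4, p13) → 24.4223
  f15: (p5, p8, p15) → 62.9879
  f16: (p5, p14, p8) → 168.4355
  f17: (p5, p15, p9) → 17.3444
  f18: (p5, p14, p9) → 51.0103
Σ area = 1242.221

Check V−E+F: 11 − 27 + 18 = 2.

facets=18 area=1242.221


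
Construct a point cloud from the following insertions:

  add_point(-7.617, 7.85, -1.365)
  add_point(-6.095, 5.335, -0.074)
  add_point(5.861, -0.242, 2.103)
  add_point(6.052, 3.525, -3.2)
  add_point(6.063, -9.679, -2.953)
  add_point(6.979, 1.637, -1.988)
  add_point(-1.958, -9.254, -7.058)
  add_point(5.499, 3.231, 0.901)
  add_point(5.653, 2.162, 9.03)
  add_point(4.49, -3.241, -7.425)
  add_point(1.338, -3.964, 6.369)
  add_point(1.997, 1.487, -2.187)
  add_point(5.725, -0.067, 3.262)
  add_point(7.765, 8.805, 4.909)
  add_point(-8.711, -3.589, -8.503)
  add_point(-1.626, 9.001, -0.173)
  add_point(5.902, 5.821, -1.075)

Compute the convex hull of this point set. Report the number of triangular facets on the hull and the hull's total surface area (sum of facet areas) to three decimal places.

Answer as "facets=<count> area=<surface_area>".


facets=22 area=857.977

Points on the hull: [0, 1, 3, 4, 5, 6, 8, 9, 10, 13, 14, 15, 16] (13 of 17).

Area of each hull facet:
  f1: (p8, p4, p13) → 66.7334
  f2: (p0, p8, p13) → 67.0586
  f3: (p10, p8, p4) → 43.0601
  f4: (p10, p0, p8) → 66.1516
  f5: (p6, p9, p14) → 39.1549
  f6: (p6, p9, p4) → 31.8775
  f7: (p6, p10, p14) → 65.8528
  f8: (p6, p10, p4) → 53.7140
  f9: (p5, p4, p13) → 35.6921
  f10: (p5, p9, p4) → 30.8078
  f11: (p1, p0, p14) → 19.7889
  f12: (p1, p10, p14) → 84.8224
  f13: (p1, p10, p0) → 3.0942
  f14: (p15, p0, p13) → 11.7393
  f15: (p15, p16, p13) → 28.5320
  f16: (p3, p5, p9) → 9.3652
  f17: (p3, p15, p16) → 11.7903
  f18: (p3, p5, p13) → 11.9055
  f19: (p3, p16, p13) → 5.0161
  f20: (p3, p15, p0) → 24.9403
  f21: (p3, p0, p14) → 94.8203
  f22: (p3, p9, p14) → 52.0590
Σ area = 857.977

Euler characteristic 13−33+22 = 2 ✓


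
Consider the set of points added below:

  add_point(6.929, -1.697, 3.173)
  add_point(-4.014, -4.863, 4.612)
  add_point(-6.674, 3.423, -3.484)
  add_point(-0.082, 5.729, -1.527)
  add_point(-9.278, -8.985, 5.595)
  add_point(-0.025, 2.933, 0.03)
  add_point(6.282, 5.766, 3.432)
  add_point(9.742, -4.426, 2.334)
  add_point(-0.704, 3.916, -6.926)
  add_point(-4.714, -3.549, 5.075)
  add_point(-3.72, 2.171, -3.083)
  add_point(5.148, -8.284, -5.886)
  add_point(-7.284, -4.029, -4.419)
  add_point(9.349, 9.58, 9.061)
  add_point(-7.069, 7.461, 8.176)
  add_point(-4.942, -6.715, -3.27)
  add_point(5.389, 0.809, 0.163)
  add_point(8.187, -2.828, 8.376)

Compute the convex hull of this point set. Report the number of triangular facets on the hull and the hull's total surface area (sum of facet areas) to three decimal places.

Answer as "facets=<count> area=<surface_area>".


Hull vertices (11/18): indices [2, 3, 4, 7, 8, 11, 12, 13, 14, 15, 17].

Triangle areas on the boundary:
  f1: (p17, p7, p4) → 60.3004
  f2: (p17, p13, p7) → 38.6335
  f3: (p17, p14, p4) → 138.9957
  f4: (p17, p14, p13) → 100.8683
  f5: (p11, p7, p4) → 93.0154
  f6: (p11, p13, p7) → 57.9981
  f7: (p11, p8, p13) → 133.7448
  f8: (p2, p14, p4) → 91.9758
  f9: (p2, p14, p8) → 37.5324
  f10: (p3, p8, p13) → 23.3670
  f11: (p3, p14, p13) → 86.0493
  f12: (p3, p14, p8) → 23.3002
  f13: (p12, p11, p8) → 65.2530
  f14: (p12, p2, p8) → 25.9487
  f15: (p12, p2, p4) → 40.2664
  f16: (p15, p11, p4) → 42.9442
  f17: (p15, p12, p4) → 18.7087
  f18: (p15, p12, p11) → 15.3361
Σ area = 1094.238

Euler: V−E+F = 11−27+18 = 2.

facets=18 area=1094.238


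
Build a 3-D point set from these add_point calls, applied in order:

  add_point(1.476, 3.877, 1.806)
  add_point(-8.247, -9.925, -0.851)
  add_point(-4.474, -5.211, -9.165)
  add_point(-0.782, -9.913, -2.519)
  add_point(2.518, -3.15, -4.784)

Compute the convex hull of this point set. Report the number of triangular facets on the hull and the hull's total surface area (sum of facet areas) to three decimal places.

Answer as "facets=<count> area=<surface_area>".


5 of the 5 inputs are extreme points: [0, 1, 2, 3, 4].

Triangle areas on the boundary:
  f1: (p2, p0, p1) → 78.2524
  f2: (p2, p0, p4) → 37.0482
  f3: (p3, p0, p1) → 55.7288
  f4: (p3, p0, p4) → 35.1725
  f5: (p3, p2, p1) → 33.1880
  f6: (p3, p2, p4) → 30.5495
Σ area = 269.939

Euler: V−E+F = 5−9+6 = 2.

facets=6 area=269.939


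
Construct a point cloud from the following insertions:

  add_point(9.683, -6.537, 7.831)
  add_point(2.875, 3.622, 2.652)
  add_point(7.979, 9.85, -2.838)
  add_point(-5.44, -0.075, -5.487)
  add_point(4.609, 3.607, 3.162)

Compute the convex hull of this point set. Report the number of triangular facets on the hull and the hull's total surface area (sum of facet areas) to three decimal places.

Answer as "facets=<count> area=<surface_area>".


facets=6 area=350.897

Hull vertices (5/5): indices [0, 1, 2, 3, 4].

Triangle areas on the boundary:
  f1: (p2, p0, p3) → 156.1999
  f2: (p1, p0, p3) → 75.0719
  f3: (p1, p2, p3) → 58.5764
  f4: (p4, p2, p0) → 43.2324
  f5: (p4, p1, p0) → 9.5277
  f6: (p4, p1, p2) → 8.2888
Σ area = 350.897

Check V−E+F: 5 − 9 + 6 = 2.


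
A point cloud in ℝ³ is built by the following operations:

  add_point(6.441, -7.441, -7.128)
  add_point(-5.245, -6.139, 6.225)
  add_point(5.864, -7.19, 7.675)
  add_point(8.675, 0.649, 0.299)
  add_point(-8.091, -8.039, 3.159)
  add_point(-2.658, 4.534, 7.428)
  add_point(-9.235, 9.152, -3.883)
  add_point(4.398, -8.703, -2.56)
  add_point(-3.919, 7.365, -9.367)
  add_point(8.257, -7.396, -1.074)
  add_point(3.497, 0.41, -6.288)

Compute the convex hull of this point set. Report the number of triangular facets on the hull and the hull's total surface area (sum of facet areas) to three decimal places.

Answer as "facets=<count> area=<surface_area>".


Points on the hull: [0, 1, 2, 3, 4, 5, 6, 7, 8, 9, 10] (11 of 11).

Facet areas (half cross-product norm):
  f1: (p4, p2, p7) → 68.8315
  f2: (p8, p3, p6) → 66.3505
  f3: (p8, p4, p6) → 72.9925
  f4: (p5, p3, p6) → 96.5361
  f5: (p5, p2, p3) → 72.6946
  f6: (p5, p4, p6) → 98.6806
  f7: (p9, p2, p3) → 36.5259
  f8: (p9, p2, p7) → 19.5697
  f9: (p1, p4, p2) → 19.4452
  f10: (p1, p5, p2) → 61.4060
  f11: (p1, p5, p4) → 19.9687
  f12: (p0, p9, p7) → 11.1062
  f13: (p0, p4, p7) → 24.7798
  f14: (p0, p8, p4) → 150.9489
  f15: (p0, p9, p3) → 25.3919
  f16: (p10, p8, p3) → 34.1954
  f17: (p10, p0, p3) → 35.0987
  f18: (p10, p0, p8) → 25.2968
Σ area = 939.819

Euler characteristic 11−27+18 = 2 ✓

facets=18 area=939.819


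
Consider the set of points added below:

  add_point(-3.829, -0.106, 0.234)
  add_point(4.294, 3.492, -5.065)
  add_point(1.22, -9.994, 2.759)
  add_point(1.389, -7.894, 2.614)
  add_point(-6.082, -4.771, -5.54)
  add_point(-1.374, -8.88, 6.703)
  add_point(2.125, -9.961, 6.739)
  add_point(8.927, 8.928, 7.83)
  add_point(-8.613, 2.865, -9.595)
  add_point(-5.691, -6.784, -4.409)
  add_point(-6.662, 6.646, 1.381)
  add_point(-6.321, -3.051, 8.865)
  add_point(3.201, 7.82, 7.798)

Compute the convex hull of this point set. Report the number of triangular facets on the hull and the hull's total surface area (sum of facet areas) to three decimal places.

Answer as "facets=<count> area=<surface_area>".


facets=18 area=921.551

Hull vertices (11/13): indices [1, 2, 4, 5, 6, 7, 8, 9, 10, 11, 12].

Triangle areas on the boundary:
  f1: (p1, p7, p8) → 80.5487
  f2: (p10, p7, p8) → 83.8139
  f3: (p10, p11, p8) → 68.3352
  f4: (p9, p11, p8) → 76.6982
  f5: (p9, p1, p2) → 73.3744
  f6: (p6, p11, p7) → 105.2172
  f7: (p6, p1, p7) → 128.3164
  f8: (p6, p1, p2) → 29.2758
  f9: (p12, p11, p7) → 26.0579
  f10: (p12, p10, p7) → 18.6730
  f11: (p12, p10, p11) → 69.6367
  f12: (p4, p1, p8) → 57.1805
  f13: (p4, p9, p8) → 1.2554
  f14: (p4, p9, p1) → 14.3281
  f15: (p5, p9, p11) → 47.8459
  f16: (p5, p6, p11) → 8.5569
  f17: (p5, p9, p2) → 25.1442
  f18: (p5, p6, p2) → 7.2929
Σ area = 921.551

Check V−E+F: 11 − 27 + 18 = 2.


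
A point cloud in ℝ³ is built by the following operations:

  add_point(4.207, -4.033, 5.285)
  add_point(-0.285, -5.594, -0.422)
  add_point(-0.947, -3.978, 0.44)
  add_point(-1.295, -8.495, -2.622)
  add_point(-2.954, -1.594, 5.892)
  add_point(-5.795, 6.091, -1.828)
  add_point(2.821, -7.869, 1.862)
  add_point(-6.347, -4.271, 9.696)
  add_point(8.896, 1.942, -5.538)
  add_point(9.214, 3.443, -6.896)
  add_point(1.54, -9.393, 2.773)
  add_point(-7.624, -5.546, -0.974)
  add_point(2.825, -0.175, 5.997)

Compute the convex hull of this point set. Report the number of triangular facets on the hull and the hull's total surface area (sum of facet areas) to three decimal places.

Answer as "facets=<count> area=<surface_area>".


facets=16 area=642.963

Points on the hull: [0, 3, 5, 6, 7, 8, 9, 10, 11, 12] (10 of 13).

Facet areas (half cross-product norm):
  f1: (p5, p9, p11) → 94.8472
  f2: (p7, p5, p11) → 63.7780
  f3: (p10, p7, p11) → 52.4963
  f4: (p3, p9, p11) → 55.8765
  f5: (p3, p10, p11) → 21.3092
  f6: (p0, p10, p7) → 35.9908
  f7: (p8, p3, p9) → 10.0767
  f8: (p12, p0, p7) → 22.2610
  f9: (p12, p7, p5) → 69.6982
  f10: (p12, p5, p9) → 91.9097
  f11: (p12, p8, p9) → 8.6697
  f12: (p12, p8, p0) → 27.1388
  f13: (p6, p0, p10) → 5.3766
  f14: (p6, p8, p0) → 34.9949
  f15: (p6, p3, p10) → 6.6121
  f16: (p6, p8, p3) → 41.9272
Σ area = 642.963

Check V−E+F: 10 − 24 + 16 = 2.


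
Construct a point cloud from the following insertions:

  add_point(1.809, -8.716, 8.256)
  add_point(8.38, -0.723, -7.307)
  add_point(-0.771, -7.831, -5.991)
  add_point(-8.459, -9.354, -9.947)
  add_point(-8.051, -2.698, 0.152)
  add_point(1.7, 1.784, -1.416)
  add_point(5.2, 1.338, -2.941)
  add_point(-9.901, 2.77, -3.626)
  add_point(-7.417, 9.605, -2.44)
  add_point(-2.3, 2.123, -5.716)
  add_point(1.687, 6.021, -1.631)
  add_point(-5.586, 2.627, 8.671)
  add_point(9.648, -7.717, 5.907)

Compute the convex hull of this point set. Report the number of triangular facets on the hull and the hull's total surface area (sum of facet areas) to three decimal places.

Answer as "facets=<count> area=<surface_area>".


facets=18 area=1033.645

Hull vertices (11/13): indices [0, 1, 2, 3, 4, 7, 8, 9, 10, 11, 12].

Area of each hull facet:
  f1: (p4, p3, p7) → 41.7263
  f2: (p4, p11, p7) → 35.4778
  f3: (p2, p3, p12) → 27.6697
  f4: (p2, p1, p12) → 82.9716
  f5: (p2, p1, p3) → 34.3151
  f6: (p9, p1, p3) → 75.3176
  f7: (p10, p11, p12) → 109.8643
  f8: (p10, p1, p12) → 82.4672
  f9: (p0, p11, p12) → 50.5130
  f10: (p0, p4, p11) → 66.2355
  f11: (p0, p3, p12) → 84.0262
  f12: (p0, p4, p3) → 82.2542
  f13: (p8, p9, p1) → 35.3459
  f14: (p8, p10, p1) → 36.4836
  f15: (p8, p3, p7) → 26.1334
  f16: (p8, p9, p3) → 56.5018
  f17: (p8, p11, p7) → 46.4501
  f18: (p8, p10, p11) → 59.8913
Σ area = 1033.645

Check V−E+F: 11 − 27 + 18 = 2.


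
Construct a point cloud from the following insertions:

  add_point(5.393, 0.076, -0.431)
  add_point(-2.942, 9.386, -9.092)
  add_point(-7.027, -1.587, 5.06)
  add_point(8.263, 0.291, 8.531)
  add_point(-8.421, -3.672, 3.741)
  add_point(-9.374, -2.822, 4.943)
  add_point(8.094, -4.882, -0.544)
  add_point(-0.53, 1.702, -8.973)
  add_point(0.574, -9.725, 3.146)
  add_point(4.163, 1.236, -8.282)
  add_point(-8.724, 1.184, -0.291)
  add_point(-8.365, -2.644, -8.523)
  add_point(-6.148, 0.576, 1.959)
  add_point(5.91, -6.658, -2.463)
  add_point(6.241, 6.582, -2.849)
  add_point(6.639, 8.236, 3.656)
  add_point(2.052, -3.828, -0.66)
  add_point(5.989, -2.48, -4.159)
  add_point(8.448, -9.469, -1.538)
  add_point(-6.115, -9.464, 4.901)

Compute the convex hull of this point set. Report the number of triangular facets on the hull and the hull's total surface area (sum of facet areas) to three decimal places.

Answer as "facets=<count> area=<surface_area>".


14 of the 20 inputs are extreme points: [1, 2, 3, 5, 6, 7, 8, 9, 10, 11, 14, 15, 18, 19].

Facet areas (half cross-product norm):
  f1: (p19, p11, p5) → 49.9408
  f2: (p19, p11, p18) → 118.2040
  f3: (p19, p3, p5) → 65.0368
  f4: (p10, p11, p5) → 26.6358
  f5: (p10, p11, p1) → 56.6721
  f6: (p10, p15, p5) → 56.8089
  f7: (p10, p15, p1) → 101.4360
  f8: (p9, p11, p18) → 87.3402
  f9: (p2, p3, p5) → 8.1624
  f10: (p2, p15, p5) → 4.1959
  f11: (p2, p15, p3) → 73.4918
  f12: (p6, p3, p18) → 18.3670
  f13: (p8, p3, p18) → 59.9889
  f14: (p8, p19, p18) → 8.9955
  f15: (p8, p19, p3) → 43.2284
  f16: (p7, p11, p1) → 35.3883
  f17: (p7, p9, p1) → 17.6736
  f18: (p7, p9, p11) → 12.6757
  f19: (p14, p15, p3) → 30.3236
  f20: (p14, p6, p3) → 58.8414
  f21: (p14, p15, p1) → 33.0132
  f22: (p14, p9, p1) → 41.0546
  f23: (p14, p9, p18) → 52.4424
  f24: (p14, p6, p18) → 11.2849
Σ area = 1071.202

Check V−E+F: 14 − 36 + 24 = 2.

facets=24 area=1071.202


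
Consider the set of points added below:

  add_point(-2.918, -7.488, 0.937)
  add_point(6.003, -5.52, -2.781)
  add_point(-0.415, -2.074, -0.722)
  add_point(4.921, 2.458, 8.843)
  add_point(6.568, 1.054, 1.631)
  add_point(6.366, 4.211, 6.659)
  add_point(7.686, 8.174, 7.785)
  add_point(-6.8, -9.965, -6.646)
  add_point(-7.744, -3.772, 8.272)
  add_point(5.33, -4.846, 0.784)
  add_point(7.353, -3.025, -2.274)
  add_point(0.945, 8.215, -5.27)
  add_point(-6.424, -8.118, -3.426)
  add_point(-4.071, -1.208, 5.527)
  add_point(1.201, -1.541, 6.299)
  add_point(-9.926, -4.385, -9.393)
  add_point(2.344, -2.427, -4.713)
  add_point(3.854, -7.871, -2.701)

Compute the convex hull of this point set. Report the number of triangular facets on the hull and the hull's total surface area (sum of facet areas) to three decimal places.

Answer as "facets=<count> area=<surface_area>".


facets=20 area=916.615

Extreme-point indices: [0, 1, 3, 6, 7, 8, 9, 10, 11, 15, 16, 17] — 12 of 18 on the boundary.

Triangle areas on the boundary:
  f1: (p8, p7, p15) → 56.2869
  f2: (p8, p11, p15) → 143.4923
  f3: (p8, p11, p6) → 134.9201
  f4: (p1, p7, p15) → 47.3184
  f5: (p16, p11, p15) → 71.3507
  f6: (p16, p1, p15) → 24.5564
  f7: (p10, p11, p6) → 88.3522
  f8: (p10, p16, p11) → 29.1973
  f9: (p10, p16, p1) → 7.3891
  f10: (p3, p8, p6) → 29.0039
  f11: (p3, p10, p6) → 40.1457
  f12: (p17, p1, p7) → 12.2312
  f13: (p0, p8, p7) → 35.4619
  f14: (p0, p17, p7) → 34.1237
  f15: (p0, p17, p8) → 20.5534
  f16: (p9, p17, p1) → 5.8781
  f17: (p9, p10, p1) → 5.1580
  f18: (p9, p3, p10) → 21.4318
  f19: (p9, p3, p8) → 73.5187
  f20: (p9, p17, p8) → 36.2451
Σ area = 916.615

Euler characteristic 12−30+20 = 2 ✓
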